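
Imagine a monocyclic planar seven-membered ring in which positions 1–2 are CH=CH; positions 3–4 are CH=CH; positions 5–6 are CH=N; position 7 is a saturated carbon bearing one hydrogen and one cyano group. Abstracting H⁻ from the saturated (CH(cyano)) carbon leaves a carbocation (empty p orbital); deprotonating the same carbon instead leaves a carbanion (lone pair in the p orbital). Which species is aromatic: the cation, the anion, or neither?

Once that carbon is sp², every ring atom has a p orbital and both ions are fully conjugated.
Cation: 3 × 2 + 0 = 6 π electrons → 4(1)+2, aromatic.
Anion: 3 × 2 + 2 = 8 π electrons → 4(2), antiaromatic.

The cation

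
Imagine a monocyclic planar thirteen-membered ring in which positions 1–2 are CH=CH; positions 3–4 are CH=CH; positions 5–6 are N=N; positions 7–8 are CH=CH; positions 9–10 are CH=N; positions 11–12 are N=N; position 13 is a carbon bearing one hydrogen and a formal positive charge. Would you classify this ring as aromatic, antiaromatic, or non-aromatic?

Check conjugation: each doubly-bonded ring atom is sp² with one p-orbital electron; each =N– nitrogen is pyridine-type (lone pair in the sp² plane, one electron in the p orbital); the carbocation has an empty p orbital — every position has a p orbital, so the cyclic π system is continuous.
π-electron count: 6 × 2 = 12 from the double-bond units + 0 from the CH(+) atom = 12.
A 4n π count (12, n = 3) in a planar conjugated ring means antiaromatic.

Antiaromatic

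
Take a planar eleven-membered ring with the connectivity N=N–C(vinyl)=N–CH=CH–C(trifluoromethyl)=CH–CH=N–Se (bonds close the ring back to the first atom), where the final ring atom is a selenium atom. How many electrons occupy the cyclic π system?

All ring atoms are sp² and supply a p orbital to the ring (the double-bond atoms are sp², each contributing one p electron; the doubly-bonded nitrogens are pyridine-type — their lone pairs lie in the ring plane, leaving one electron in the p orbital; the selenium donates one lone pair from its p orbital); the conjugation is uninterrupted.
Counting π electrons: 5 × 2 = 10 from the double-bond units + 2 from the Se atom = 12.

12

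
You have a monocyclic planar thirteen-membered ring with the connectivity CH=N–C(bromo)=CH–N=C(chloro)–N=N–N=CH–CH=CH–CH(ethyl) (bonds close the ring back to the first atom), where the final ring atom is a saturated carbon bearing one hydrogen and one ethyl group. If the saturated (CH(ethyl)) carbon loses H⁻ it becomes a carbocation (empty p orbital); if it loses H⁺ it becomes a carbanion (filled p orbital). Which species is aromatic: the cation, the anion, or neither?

The anion

In either ion the ring is fully conjugated: every atom, including the new sp² carbon, supplies a p orbital.
Cation: 6 × 2 + 0 = 12 π electrons → 4(3), antiaromatic.
Anion: 6 × 2 + 2 = 14 π electrons → 4(3)+2, aromatic.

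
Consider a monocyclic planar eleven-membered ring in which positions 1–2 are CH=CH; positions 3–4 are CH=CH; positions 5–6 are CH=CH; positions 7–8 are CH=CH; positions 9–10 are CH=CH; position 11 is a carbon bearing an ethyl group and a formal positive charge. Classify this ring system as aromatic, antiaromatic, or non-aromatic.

Aromatic

All ring atoms are sp² and supply a p orbital to the ring (every atom in a ring double bond is sp² and brings one electron to the p orbital; the carbocation has an empty p orbital); the conjugation is uninterrupted.
Tallying contributions gives 5 × 2 = 10 from the double-bond units + 0 from the C(ethyl)(+) atom = 10.
10 = 4(2) + 2, which satisfies Hückel's 4n+2 rule.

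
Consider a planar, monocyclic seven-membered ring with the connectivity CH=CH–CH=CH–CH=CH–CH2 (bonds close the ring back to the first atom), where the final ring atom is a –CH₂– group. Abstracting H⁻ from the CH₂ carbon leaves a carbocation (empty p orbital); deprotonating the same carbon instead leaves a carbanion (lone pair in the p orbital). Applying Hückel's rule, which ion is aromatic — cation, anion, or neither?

The cation

In either ion the ring is fully conjugated: every atom, including the new sp² carbon, supplies a p orbital.
Cation: 3 × 2 + 0 = 6 π electrons → 4(1)+2, aromatic.
Anion: 3 × 2 + 2 = 8 π electrons → 4(2), antiaromatic.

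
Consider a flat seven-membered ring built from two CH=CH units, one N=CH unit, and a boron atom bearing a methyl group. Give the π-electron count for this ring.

6

The p orbitals form a continuous loop: every atom in a ring double bond is sp² and brings one electron to the p orbital; each =N– nitrogen is pyridine-type (lone pair in the sp² plane, one electron in the p orbital); the boron has an empty p orbital. The ring is fully conjugated.
Adding the contributions, 3 × 2 = 6 from the double-bond units + 0 from the B(methyl) atom = 6.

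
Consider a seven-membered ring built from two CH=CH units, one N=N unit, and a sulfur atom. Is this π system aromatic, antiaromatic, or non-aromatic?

Antiaromatic

Check conjugation: the double-bond atoms are sp², each contributing one p electron; the doubly-bonded nitrogens are pyridine-type — their lone pairs lie in the ring plane, leaving one electron in the p orbital; the sulfur donates one lone pair from its p orbital — every position has a p orbital, so the cyclic π system is continuous.
Adding the contributions, 3 × 2 = 6 from the double-bond units + 2 from the S atom = 8.
With 8 = 4·2 π electrons, Hückel's rule classifies the planar ring as antiaromatic.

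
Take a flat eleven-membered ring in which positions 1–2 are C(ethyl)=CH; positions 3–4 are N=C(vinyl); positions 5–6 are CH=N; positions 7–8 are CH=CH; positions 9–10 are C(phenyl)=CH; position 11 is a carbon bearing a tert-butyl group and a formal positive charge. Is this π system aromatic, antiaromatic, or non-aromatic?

The p orbitals form a continuous loop: each doubly-bonded ring atom is sp² with one p-orbital electron; each sp² =N– keeps its lone pair in-plane and puts one electron into the π system; the carbocation has an empty p orbital. The ring is fully conjugated.
Counting π electrons: 5 × 2 = 10 from the double-bond units + 0 from the C(tert-butyl)(+) atom = 10.
That gives a 4n+2 count (10, n = 2).

Aromatic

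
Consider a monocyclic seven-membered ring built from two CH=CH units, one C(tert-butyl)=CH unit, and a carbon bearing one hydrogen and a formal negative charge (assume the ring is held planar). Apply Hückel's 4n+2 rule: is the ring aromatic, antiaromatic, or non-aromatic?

Antiaromatic

Every ring atom contributes a p orbital perpendicular to the ring (the double-bond atoms are sp², each contributing one p electron; the carbanion's lone pair occupies the p orbital), so the π system is cyclic and fully conjugated.
Adding the contributions, 3 × 2 = 6 from the double-bond units + 2 from the CH(-) atom = 8.
With 8 = 4·2 π electrons, Hückel's rule classifies the planar ring as antiaromatic.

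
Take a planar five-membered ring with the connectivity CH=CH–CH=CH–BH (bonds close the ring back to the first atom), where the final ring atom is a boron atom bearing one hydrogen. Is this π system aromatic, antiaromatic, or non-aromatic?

Check conjugation: every atom in a ring double bond is sp² and brings one electron to the p orbital; the boron has an empty p orbital — every position has a p orbital, so the cyclic π system is continuous.
π-electron count: 2 × 2 = 4 from the double-bond units + 0 from the BH atom = 4.
4 is a 4n count (n = 1), so the planar conjugated ring is antiaromatic.
(This ring is borole.)

Antiaromatic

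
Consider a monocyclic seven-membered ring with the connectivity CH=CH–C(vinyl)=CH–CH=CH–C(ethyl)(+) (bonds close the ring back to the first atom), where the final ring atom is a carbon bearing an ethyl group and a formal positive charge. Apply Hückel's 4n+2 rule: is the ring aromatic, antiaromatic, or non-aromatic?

Aromatic

The p orbitals form a continuous loop: the double-bond atoms are sp², each contributing one p electron; the carbocation has an empty p orbital. The ring is fully conjugated.
Tallying contributions gives 3 × 2 = 6 from the double-bond units + 0 from the C(ethyl)(+) atom = 6.
With 6 π electrons (n = 1), the Hückel 4n+2 condition holds.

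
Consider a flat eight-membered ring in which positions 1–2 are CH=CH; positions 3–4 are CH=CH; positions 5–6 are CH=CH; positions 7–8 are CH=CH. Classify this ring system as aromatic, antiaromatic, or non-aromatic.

Antiaromatic

Check conjugation: every atom in a ring double bond is sp² and brings one electron to the p orbital — every position has a p orbital, so the cyclic π system is continuous.
Adding the contributions, 4 × 2 = 8 from the 4 double-bond units.
With 8 = 4·2 π electrons, Hückel's rule classifies the planar ring as antiaromatic.
(This ring is cyclooctatetraene.)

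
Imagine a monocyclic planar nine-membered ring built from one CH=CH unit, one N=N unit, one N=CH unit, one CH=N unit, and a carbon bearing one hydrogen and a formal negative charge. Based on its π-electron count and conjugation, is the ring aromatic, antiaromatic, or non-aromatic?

Aromatic

Check conjugation: every atom in a ring double bond is sp² and brings one electron to the p orbital; the doubly-bonded nitrogens are pyridine-type — their lone pairs lie in the ring plane, leaving one electron in the p orbital; the carbanion's lone pair occupies the p orbital — every position has a p orbital, so the cyclic π system is continuous.
Tallying contributions gives 4 × 2 = 8 from the double-bond units + 2 from the CH(-) atom = 10.
10 = 4(2) + 2, which satisfies Hückel's 4n+2 rule.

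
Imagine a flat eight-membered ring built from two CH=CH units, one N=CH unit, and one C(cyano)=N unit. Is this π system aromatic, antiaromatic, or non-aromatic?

The p orbitals form a continuous loop: every atom in a ring double bond is sp² and brings one electron to the p orbital; each =N– nitrogen is pyridine-type (lone pair in the sp² plane, one electron in the p orbital). The ring is fully conjugated.
Counting π electrons: 4 × 2 = 8 from the 4 double-bond units.
8 = 4(2); a planar, fully conjugated 4n system is antiaromatic.

Antiaromatic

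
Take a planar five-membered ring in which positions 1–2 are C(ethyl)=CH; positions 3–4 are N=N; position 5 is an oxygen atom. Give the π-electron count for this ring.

Every ring atom contributes a p orbital perpendicular to the ring (each doubly-bonded ring atom is sp² with one p-orbital electron; each sp² =N– keeps its lone pair in-plane and puts one electron into the π system; the oxygen donates one lone pair from its p orbital), so the π system is cyclic and fully conjugated.
π-electron count: 2 × 2 = 4 from the double-bond units + 2 from the O atom = 6.

6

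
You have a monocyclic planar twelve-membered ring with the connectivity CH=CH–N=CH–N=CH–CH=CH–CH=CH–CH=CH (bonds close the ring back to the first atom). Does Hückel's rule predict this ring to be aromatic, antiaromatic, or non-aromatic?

Every ring atom contributes a p orbital perpendicular to the ring (the double-bond atoms are sp², each contributing one p electron; each =N– nitrogen is pyridine-type (lone pair in the sp² plane, one electron in the p orbital)), so the π system is cyclic and fully conjugated.
Counting π electrons: 6 × 2 = 12 from the 6 double-bond units.
With 12 = 4·3 π electrons, Hückel's rule classifies the planar ring as antiaromatic.

Antiaromatic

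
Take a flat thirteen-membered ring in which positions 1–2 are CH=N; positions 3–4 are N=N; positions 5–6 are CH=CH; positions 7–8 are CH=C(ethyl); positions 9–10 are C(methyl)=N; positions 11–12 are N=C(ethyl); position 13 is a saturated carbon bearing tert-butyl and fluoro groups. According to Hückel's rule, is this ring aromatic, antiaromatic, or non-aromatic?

Non-aromatic

The C(tert-butyl)(fluoro) carbon is saturated: that saturated carbon is sp³ and has no p orbital in the ring π system. Conjugation is not continuous around the ring.
Broken conjugation rules out both aromaticity and antiaromaticity.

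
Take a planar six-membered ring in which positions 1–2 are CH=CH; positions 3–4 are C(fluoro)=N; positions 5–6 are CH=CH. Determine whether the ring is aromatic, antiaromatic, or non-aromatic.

Every ring atom contributes a p orbital perpendicular to the ring (each doubly-bonded ring atom is sp² with one p-orbital electron; each =N– nitrogen is pyridine-type (lone pair in the sp² plane, one electron in the p orbital)), so the π system is cyclic and fully conjugated.
π-electron count: 3 × 2 = 6 from the 3 double-bond units.
Since 6 = 4·1 + 2, the ring meets the 4n+2 criterion.

Aromatic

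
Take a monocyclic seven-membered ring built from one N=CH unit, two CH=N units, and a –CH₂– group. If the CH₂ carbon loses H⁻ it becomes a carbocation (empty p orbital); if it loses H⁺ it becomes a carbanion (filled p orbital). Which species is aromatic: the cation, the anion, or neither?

The cation

In both ions every ring atom is sp² and contributes a p orbital, so both rings are fully conjugated.
Cation: 3 × 2 + 0 = 6 π electrons → 4(1)+2, aromatic.
Anion: 3 × 2 + 2 = 8 π electrons → 4(2), antiaromatic.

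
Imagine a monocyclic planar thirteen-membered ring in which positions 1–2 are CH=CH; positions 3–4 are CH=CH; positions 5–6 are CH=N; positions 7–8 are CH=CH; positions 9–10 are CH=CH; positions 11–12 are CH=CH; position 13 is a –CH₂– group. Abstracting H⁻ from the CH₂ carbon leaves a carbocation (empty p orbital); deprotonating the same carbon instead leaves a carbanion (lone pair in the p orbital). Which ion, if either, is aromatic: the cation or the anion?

The anion

In both ions every ring atom is sp² and contributes a p orbital, so both rings are fully conjugated.
Cation: 6 × 2 + 0 = 12 π electrons → 4(3), antiaromatic.
Anion: 6 × 2 + 2 = 14 π electrons → 4(3)+2, aromatic.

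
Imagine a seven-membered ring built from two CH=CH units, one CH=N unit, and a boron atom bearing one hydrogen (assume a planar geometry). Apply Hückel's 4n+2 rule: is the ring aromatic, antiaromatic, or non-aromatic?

The p orbitals form a continuous loop: every atom in a ring double bond is sp² and brings one electron to the p orbital; the doubly-bonded nitrogens are pyridine-type — their lone pairs lie in the ring plane, leaving one electron in the p orbital; the boron has an empty p orbital. The ring is fully conjugated.
Tallying contributions gives 3 × 2 = 6 from the double-bond units + 0 from the BH atom = 6.
With 6 π electrons (n = 1), the Hückel 4n+2 condition holds.

Aromatic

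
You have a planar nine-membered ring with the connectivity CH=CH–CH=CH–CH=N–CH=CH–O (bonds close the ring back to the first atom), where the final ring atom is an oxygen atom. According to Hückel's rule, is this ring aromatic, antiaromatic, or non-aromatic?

Every ring atom contributes a p orbital perpendicular to the ring (every atom in a ring double bond is sp² and brings one electron to the p orbital; each =N– nitrogen is pyridine-type (lone pair in the sp² plane, one electron in the p orbital); the oxygen donates one lone pair from its p orbital), so the π system is cyclic and fully conjugated.
π-electron count: 4 × 2 = 8 from the double-bond units + 2 from the O atom = 10.
That gives a 4n+2 count (10, n = 2).

Aromatic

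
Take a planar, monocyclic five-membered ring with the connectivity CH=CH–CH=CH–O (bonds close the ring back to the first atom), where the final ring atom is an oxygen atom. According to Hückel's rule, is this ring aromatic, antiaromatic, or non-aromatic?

Aromatic

The p orbitals form a continuous loop: each doubly-bonded ring atom is sp² with one p-orbital electron; the oxygen donates one lone pair from its p orbital. The ring is fully conjugated.
Counting π electrons: 2 × 2 = 4 from the double-bond units + 2 from the O atom = 6.
6 = 4(1) + 2, which satisfies Hückel's 4n+2 rule.
(The species described is furan.)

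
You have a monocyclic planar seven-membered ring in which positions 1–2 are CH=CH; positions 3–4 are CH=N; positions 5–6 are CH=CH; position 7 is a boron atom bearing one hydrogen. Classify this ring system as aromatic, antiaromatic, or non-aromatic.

Every ring atom contributes a p orbital perpendicular to the ring (the double-bond atoms are sp², each contributing one p electron; each sp² =N– keeps its lone pair in-plane and puts one electron into the π system; the boron has an empty p orbital), so the π system is cyclic and fully conjugated.
Counting π electrons: 3 × 2 = 6 from the double-bond units + 0 from the BH atom = 6.
Since 6 = 4·1 + 2, the ring meets the 4n+2 criterion.

Aromatic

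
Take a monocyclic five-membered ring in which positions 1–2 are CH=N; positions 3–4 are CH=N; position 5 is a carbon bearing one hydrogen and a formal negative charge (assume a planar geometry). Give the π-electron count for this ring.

6

The p orbitals form a continuous loop: every atom in a ring double bond is sp² and brings one electron to the p orbital; each =N– nitrogen is pyridine-type (lone pair in the sp² plane, one electron in the p orbital); the carbanion's lone pair occupies the p orbital. The ring is fully conjugated.
π-electron count: 2 × 2 = 4 from the double-bond units + 2 from the CH(-) atom = 6.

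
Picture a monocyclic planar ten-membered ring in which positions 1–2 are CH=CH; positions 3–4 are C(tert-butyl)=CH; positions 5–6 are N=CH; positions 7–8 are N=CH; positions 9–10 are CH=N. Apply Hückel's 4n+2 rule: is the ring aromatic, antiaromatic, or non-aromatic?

Aromatic

The p orbitals form a continuous loop: every atom in a ring double bond is sp² and brings one electron to the p orbital; each sp² =N– keeps its lone pair in-plane and puts one electron into the π system. The ring is fully conjugated.
Adding the contributions, 5 × 2 = 10 from the 5 double-bond units.
Since 10 = 4·2 + 2, the ring meets the 4n+2 criterion.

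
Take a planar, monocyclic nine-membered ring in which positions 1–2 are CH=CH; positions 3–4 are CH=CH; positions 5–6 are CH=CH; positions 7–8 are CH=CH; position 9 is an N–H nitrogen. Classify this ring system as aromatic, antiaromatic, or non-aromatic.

Aromatic

The p orbitals form a continuous loop: each doubly-bonded ring atom is sp² with one p-orbital electron; the pyrrole-type nitrogen donates its lone pair from the p orbital. The ring is fully conjugated.
Adding the contributions, 4 × 2 = 8 from the double-bond units + 2 from the NH atom = 10.
Since 10 = 4·2 + 2, the ring meets the 4n+2 criterion.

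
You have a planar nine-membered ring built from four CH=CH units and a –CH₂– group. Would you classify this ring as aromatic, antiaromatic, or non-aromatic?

Non-aromatic

The CH2 position has four σ bonds — the tetrahedral CH₂ carbon is sp³ and has no p orbital in the ring π system — so the cyclic conjugation is interrupted.
Broken conjugation rules out both aromaticity and antiaromaticity.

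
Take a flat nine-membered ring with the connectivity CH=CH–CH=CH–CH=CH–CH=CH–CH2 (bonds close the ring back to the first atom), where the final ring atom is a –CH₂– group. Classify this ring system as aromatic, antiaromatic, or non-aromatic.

Because the tetrahedral CH₂ carbon is sp³ and has no p orbital in the ring π system at the CH2 position, the π system cannot extend all the way around the ring.
Hückel's rule only applies to fully conjugated rings, so this one is simply non-aromatic.

Non-aromatic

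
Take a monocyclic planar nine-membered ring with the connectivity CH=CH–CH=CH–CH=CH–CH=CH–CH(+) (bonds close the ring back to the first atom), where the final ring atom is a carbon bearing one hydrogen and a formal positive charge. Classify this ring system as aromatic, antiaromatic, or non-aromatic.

All ring atoms are sp² and supply a p orbital to the ring (each doubly-bonded ring atom is sp² with one p-orbital electron; the carbocation has an empty p orbital); the conjugation is uninterrupted.
π-electron count: 4 × 2 = 8 from the double-bond units + 0 from the CH(+) atom = 8.
A 4n π count (8, n = 2) in a planar conjugated ring means antiaromatic.

Antiaromatic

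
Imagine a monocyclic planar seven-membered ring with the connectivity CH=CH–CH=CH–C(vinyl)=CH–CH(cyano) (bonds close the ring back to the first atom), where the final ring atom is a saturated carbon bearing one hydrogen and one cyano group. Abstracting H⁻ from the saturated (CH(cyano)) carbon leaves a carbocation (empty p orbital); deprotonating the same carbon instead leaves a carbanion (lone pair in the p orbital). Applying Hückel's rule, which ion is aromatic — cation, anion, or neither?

The cation

In either ion the ring is fully conjugated: every atom, including the new sp² carbon, supplies a p orbital.
Cation: 3 × 2 + 0 = 6 π electrons → 4(1)+2, aromatic.
Anion: 3 × 2 + 2 = 8 π electrons → 4(2), antiaromatic.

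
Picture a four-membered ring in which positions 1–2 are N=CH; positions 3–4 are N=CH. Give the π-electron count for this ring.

4

Check conjugation: every atom in a ring double bond is sp² and brings one electron to the p orbital; each =N– nitrogen is pyridine-type (lone pair in the sp² plane, one electron in the p orbital) — every position has a p orbital, so the cyclic π system is continuous.
π-electron count: 2 × 2 = 4 from the 2 double-bond units.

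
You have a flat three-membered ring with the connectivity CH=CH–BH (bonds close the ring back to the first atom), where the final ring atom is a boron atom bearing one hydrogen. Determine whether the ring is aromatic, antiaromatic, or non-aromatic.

All ring atoms are sp² and supply a p orbital to the ring (each doubly-bonded ring atom is sp² with one p-orbital electron; the boron has an empty p orbital); the conjugation is uninterrupted.
Counting π electrons: 1 × 2 = 2 from the double-bond unit + 0 from the BH atom = 2.
2 = 4(0) + 2, which satisfies Hückel's 4n+2 rule.

Aromatic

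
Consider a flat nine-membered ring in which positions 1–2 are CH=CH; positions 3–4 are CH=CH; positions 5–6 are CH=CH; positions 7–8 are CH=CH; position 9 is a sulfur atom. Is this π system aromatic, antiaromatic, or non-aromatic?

Aromatic

Every ring atom contributes a p orbital perpendicular to the ring (every atom in a ring double bond is sp² and brings one electron to the p orbital; the sulfur donates one lone pair from its p orbital), so the π system is cyclic and fully conjugated.
Counting π electrons: 4 × 2 = 8 from the double-bond units + 2 from the S atom = 10.
Since 10 = 4·2 + 2, the ring meets the 4n+2 criterion.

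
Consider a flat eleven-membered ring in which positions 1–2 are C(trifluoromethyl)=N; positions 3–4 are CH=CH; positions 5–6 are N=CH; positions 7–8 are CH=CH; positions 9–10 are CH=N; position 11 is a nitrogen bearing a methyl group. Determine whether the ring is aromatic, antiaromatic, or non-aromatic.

Check conjugation: the double-bond atoms are sp², each contributing one p electron; the doubly-bonded nitrogens are pyridine-type — their lone pairs lie in the ring plane, leaving one electron in the p orbital; the pyrrole-type nitrogen donates its lone pair from the p orbital — every position has a p orbital, so the cyclic π system is continuous.
Counting π electrons: 5 × 2 = 10 from the double-bond units + 2 from the N(methyl) atom = 12.
With 12 = 4·3 π electrons, Hückel's rule classifies the planar ring as antiaromatic.

Antiaromatic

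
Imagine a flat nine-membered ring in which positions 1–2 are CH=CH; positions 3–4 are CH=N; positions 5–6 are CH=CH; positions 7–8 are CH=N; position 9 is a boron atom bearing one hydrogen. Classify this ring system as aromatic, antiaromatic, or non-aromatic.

Antiaromatic

All ring atoms are sp² and supply a p orbital to the ring (every atom in a ring double bond is sp² and brings one electron to the p orbital; the doubly-bonded nitrogens are pyridine-type — their lone pairs lie in the ring plane, leaving one electron in the p orbital; the boron has an empty p orbital); the conjugation is uninterrupted.
Counting π electrons: 4 × 2 = 8 from the double-bond units + 0 from the BH atom = 8.
A 4n π count (8, n = 2) in a planar conjugated ring means antiaromatic.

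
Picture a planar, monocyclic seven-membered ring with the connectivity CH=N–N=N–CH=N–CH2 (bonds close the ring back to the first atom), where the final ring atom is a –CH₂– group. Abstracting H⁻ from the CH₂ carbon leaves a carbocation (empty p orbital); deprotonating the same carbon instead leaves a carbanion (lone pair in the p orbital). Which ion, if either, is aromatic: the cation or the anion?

In both ions every ring atom is sp² and contributes a p orbital, so both rings are fully conjugated.
Cation: 3 × 2 + 0 = 6 π electrons → 4(1)+2, aromatic.
Anion: 3 × 2 + 2 = 8 π electrons → 4(2), antiaromatic.

The cation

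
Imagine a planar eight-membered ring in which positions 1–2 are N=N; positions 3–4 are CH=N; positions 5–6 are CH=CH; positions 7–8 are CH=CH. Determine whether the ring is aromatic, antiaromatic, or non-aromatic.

Every ring atom contributes a p orbital perpendicular to the ring (the double-bond atoms are sp², each contributing one p electron; each =N– nitrogen is pyridine-type (lone pair in the sp² plane, one electron in the p orbital)), so the π system is cyclic and fully conjugated.
Tallying contributions gives 4 × 2 = 8 from the 4 double-bond units.
A 4n π count (8, n = 2) in a planar conjugated ring means antiaromatic.

Antiaromatic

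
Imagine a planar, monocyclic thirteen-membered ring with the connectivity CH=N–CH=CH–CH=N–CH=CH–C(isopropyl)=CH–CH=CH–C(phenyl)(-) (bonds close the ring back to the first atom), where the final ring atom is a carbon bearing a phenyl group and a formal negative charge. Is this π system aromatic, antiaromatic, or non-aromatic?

Aromatic

Check conjugation: each doubly-bonded ring atom is sp² with one p-orbital electron; each sp² =N– keeps its lone pair in-plane and puts one electron into the π system; the carbanion's lone pair occupies the p orbital — every position has a p orbital, so the cyclic π system is continuous.
Counting π electrons: 6 × 2 = 12 from the double-bond units + 2 from the C(phenyl)(-) atom = 14.
That gives a 4n+2 count (14, n = 3).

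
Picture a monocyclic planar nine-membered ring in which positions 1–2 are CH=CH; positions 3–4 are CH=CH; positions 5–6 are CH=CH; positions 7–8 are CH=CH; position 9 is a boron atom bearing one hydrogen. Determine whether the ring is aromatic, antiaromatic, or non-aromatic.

Antiaromatic

All ring atoms are sp² and supply a p orbital to the ring (each doubly-bonded ring atom is sp² with one p-orbital electron; the boron has an empty p orbital); the conjugation is uninterrupted.
π-electron count: 4 × 2 = 8 from the double-bond units + 0 from the BH atom = 8.
8 is a 4n count (n = 2), so the planar conjugated ring is antiaromatic.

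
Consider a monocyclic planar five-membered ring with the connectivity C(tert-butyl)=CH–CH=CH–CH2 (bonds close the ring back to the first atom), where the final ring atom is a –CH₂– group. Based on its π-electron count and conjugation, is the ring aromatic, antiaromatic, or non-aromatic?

Non-aromatic

The CH2 carbon is saturated: the tetrahedral CH₂ carbon is sp³ and has no p orbital in the ring π system. Conjugation is not continuous around the ring.
A ring that is not fully conjugated cannot be aromatic or antiaromatic regardless of its π-electron count.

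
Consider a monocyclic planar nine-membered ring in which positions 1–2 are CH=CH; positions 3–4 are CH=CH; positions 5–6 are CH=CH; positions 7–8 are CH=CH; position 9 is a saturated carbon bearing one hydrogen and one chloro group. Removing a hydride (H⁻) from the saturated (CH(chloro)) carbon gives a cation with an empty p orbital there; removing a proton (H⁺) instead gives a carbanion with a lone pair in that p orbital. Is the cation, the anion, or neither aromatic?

The anion

In both ions every ring atom is sp² and contributes a p orbital, so both rings are fully conjugated.
Cation: 4 × 2 + 0 = 8 π electrons → 4(2), antiaromatic.
Anion: 4 × 2 + 2 = 10 π electrons → 4(2)+2, aromatic.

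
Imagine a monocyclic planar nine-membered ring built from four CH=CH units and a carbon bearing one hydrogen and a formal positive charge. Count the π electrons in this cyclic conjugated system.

All ring atoms are sp² and supply a p orbital to the ring (the double-bond atoms are sp², each contributing one p electron; the carbocation has an empty p orbital); the conjugation is uninterrupted.
π-electron count: 4 × 2 = 8 from the double-bond units + 0 from the CH(+) atom = 8.

8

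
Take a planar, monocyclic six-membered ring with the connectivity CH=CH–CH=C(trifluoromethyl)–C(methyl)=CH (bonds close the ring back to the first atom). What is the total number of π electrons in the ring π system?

6

Every ring atom contributes a p orbital perpendicular to the ring (every atom in a ring double bond is sp² and brings one electron to the p orbital), so the π system is cyclic and fully conjugated.
Adding the contributions, 3 × 2 = 6 from the 3 double-bond units.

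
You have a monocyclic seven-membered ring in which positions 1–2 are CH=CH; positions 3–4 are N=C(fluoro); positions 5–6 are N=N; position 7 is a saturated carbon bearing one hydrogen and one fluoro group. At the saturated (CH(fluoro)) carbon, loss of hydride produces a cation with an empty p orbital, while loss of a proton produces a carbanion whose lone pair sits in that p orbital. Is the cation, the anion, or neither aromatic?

Both ions have a continuous loop of p orbitals — each ring atom is sp².
Cation: 3 × 2 + 0 = 6 π electrons → 4(1)+2, aromatic.
Anion: 3 × 2 + 2 = 8 π electrons → 4(2), antiaromatic.

The cation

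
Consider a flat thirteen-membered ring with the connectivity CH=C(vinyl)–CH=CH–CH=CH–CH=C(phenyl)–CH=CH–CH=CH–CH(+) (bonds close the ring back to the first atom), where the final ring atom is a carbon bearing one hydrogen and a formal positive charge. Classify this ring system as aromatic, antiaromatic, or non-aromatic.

Every ring atom contributes a p orbital perpendicular to the ring (the double-bond atoms are sp², each contributing one p electron; the carbocation has an empty p orbital), so the π system is cyclic and fully conjugated.
Adding the contributions, 6 × 2 = 12 from the double-bond units + 0 from the CH(+) atom = 12.
A 4n π count (12, n = 3) in a planar conjugated ring means antiaromatic.

Antiaromatic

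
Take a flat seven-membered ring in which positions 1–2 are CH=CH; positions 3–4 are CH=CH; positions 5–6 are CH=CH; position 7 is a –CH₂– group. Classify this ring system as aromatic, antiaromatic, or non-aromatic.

The CH2 position has four σ bonds — the tetrahedral CH₂ carbon is sp³ and has no p orbital in the ring π system — so the cyclic conjugation is interrupted.
Hückel's rule only applies to fully conjugated rings, so this one is simply non-aromatic.

Non-aromatic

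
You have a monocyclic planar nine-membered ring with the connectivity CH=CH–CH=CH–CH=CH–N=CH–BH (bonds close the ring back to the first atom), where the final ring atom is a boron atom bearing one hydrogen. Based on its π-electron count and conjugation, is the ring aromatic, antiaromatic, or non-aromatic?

Antiaromatic

Check conjugation: each doubly-bonded ring atom is sp² with one p-orbital electron; each =N– nitrogen is pyridine-type (lone pair in the sp² plane, one electron in the p orbital); the boron has an empty p orbital — every position has a p orbital, so the cyclic π system is continuous.
Tallying contributions gives 4 × 2 = 8 from the double-bond units + 0 from the BH atom = 8.
8 = 4(2); a planar, fully conjugated 4n system is antiaromatic.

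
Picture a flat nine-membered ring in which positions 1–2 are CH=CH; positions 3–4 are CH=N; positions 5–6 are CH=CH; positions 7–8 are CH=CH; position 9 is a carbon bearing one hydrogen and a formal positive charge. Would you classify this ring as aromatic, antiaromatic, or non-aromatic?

Antiaromatic

All ring atoms are sp² and supply a p orbital to the ring (each doubly-bonded ring atom is sp² with one p-orbital electron; each =N– nitrogen is pyridine-type (lone pair in the sp² plane, one electron in the p orbital); the carbocation has an empty p orbital); the conjugation is uninterrupted.
π-electron count: 4 × 2 = 8 from the double-bond units + 0 from the CH(+) atom = 8.
A 4n π count (8, n = 2) in a planar conjugated ring means antiaromatic.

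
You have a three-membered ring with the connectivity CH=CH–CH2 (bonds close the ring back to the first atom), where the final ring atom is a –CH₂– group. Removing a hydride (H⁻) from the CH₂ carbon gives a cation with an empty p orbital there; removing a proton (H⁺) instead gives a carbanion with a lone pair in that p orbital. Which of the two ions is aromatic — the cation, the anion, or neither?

In both ions every ring atom is sp² and contributes a p orbital, so both rings are fully conjugated.
Cation: 1 × 2 + 0 = 2 π electrons → 4(0)+2, aromatic.
Anion: 1 × 2 + 2 = 4 π electrons → 4(1), antiaromatic.

The cation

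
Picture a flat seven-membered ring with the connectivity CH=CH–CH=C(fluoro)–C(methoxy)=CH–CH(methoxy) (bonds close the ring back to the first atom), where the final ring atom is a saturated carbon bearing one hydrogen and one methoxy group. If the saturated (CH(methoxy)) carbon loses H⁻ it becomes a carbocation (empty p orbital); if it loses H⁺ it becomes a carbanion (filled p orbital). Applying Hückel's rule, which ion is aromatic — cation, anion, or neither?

Once that carbon is sp², every ring atom has a p orbital and both ions are fully conjugated.
Cation: 3 × 2 + 0 = 6 π electrons → 4(1)+2, aromatic.
Anion: 3 × 2 + 2 = 8 π electrons → 4(2), antiaromatic.

The cation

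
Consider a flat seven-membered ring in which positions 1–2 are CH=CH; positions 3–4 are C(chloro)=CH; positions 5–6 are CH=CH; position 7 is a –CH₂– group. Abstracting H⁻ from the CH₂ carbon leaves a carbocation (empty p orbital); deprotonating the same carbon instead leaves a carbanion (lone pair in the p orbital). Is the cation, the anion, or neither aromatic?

The cation

Both ions have a continuous loop of p orbitals — each ring atom is sp².
Cation: 3 × 2 + 0 = 6 π electrons → 4(1)+2, aromatic.
Anion: 3 × 2 + 2 = 8 π electrons → 4(2), antiaromatic.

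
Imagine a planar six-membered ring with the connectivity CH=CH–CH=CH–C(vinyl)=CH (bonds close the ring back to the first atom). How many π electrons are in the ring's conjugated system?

6

Every ring atom contributes a p orbital perpendicular to the ring (every atom in a ring double bond is sp² and brings one electron to the p orbital), so the π system is cyclic and fully conjugated.
Tallying contributions gives 3 × 2 = 6 from the 3 double-bond units.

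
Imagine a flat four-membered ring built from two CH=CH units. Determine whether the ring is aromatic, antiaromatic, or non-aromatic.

Check conjugation: each doubly-bonded ring atom is sp² with one p-orbital electron — every position has a p orbital, so the cyclic π system is continuous.
Tallying contributions gives 2 × 2 = 4 from the 2 double-bond units.
4 is a 4n count (n = 1), so the planar conjugated ring is antiaromatic.
(The species described is cyclobutadiene.)

Antiaromatic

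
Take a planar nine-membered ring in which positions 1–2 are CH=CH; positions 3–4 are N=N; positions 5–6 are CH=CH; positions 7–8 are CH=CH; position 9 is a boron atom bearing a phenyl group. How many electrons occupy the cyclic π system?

All ring atoms are sp² and supply a p orbital to the ring (each doubly-bonded ring atom is sp² with one p-orbital electron; each sp² =N– keeps its lone pair in-plane and puts one electron into the π system; the boron has an empty p orbital); the conjugation is uninterrupted.
π-electron count: 4 × 2 = 8 from the double-bond units + 0 from the B(phenyl) atom = 8.

8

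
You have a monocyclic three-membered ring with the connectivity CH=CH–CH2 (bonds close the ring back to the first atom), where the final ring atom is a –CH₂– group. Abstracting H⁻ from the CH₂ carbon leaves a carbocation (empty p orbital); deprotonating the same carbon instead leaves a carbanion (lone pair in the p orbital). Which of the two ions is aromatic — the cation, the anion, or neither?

Both ions have a continuous loop of p orbitals — each ring atom is sp².
Cation: 1 × 2 + 0 = 2 π electrons → 4(0)+2, aromatic.
Anion: 1 × 2 + 2 = 4 π electrons → 4(1), antiaromatic.

The cation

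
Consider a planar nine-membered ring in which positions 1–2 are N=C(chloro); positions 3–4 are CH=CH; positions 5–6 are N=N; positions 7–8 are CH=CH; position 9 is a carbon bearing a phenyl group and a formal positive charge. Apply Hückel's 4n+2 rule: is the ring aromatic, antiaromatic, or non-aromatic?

Antiaromatic

All ring atoms are sp² and supply a p orbital to the ring (every atom in a ring double bond is sp² and brings one electron to the p orbital; the doubly-bonded nitrogens are pyridine-type — their lone pairs lie in the ring plane, leaving one electron in the p orbital; the carbocation has an empty p orbital); the conjugation is uninterrupted.
Counting π electrons: 4 × 2 = 8 from the double-bond units + 0 from the C(phenyl)(+) atom = 8.
8 is a 4n count (n = 2), so the planar conjugated ring is antiaromatic.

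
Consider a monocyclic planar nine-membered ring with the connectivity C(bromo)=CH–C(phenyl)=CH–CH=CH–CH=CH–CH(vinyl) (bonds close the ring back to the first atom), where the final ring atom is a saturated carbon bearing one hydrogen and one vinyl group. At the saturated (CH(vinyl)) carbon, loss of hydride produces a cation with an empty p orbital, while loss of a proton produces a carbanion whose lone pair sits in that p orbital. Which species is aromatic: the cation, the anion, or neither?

The anion

Both ions have a continuous loop of p orbitals — each ring atom is sp².
Cation: 4 × 2 + 0 = 8 π electrons → 4(2), antiaromatic.
Anion: 4 × 2 + 2 = 10 π electrons → 4(2)+2, aromatic.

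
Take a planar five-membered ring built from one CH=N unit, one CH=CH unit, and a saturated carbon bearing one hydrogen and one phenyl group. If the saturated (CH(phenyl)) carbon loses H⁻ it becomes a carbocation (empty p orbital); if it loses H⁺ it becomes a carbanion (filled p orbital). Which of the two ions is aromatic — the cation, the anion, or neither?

The anion

In either ion the ring is fully conjugated: every atom, including the new sp² carbon, supplies a p orbital.
Cation: 2 × 2 + 0 = 4 π electrons → 4(1), antiaromatic.
Anion: 2 × 2 + 2 = 6 π electrons → 4(1)+2, aromatic.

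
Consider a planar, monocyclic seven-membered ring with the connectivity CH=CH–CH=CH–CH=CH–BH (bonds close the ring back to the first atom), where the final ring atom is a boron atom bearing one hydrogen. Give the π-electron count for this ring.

All ring atoms are sp² and supply a p orbital to the ring (each doubly-bonded ring atom is sp² with one p-orbital electron; the boron has an empty p orbital); the conjugation is uninterrupted.
π-electron count: 3 × 2 = 6 from the double-bond units + 0 from the BH atom = 6.

6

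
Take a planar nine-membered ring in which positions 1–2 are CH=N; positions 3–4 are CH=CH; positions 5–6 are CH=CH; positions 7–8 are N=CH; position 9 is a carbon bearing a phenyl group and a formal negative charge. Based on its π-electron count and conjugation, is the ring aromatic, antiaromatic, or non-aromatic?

The p orbitals form a continuous loop: the double-bond atoms are sp², each contributing one p electron; the doubly-bonded nitrogens are pyridine-type — their lone pairs lie in the ring plane, leaving one electron in the p orbital; the carbanion's lone pair occupies the p orbital. The ring is fully conjugated.
Tallying contributions gives 4 × 2 = 8 from the double-bond units + 2 from the C(phenyl)(-) atom = 10.
That gives a 4n+2 count (10, n = 2).

Aromatic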